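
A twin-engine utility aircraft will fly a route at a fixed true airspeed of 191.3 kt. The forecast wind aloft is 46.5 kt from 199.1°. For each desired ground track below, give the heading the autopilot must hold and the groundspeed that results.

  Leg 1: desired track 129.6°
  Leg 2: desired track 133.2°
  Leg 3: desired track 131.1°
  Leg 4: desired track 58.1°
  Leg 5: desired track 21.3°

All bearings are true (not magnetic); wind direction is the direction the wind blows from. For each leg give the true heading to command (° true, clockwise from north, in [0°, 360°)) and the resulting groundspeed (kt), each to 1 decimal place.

Leg 1: desired track 129.6°; wind correction +13.2° → command heading 142.8°, groundspeed 170.0 kt
Leg 2: desired track 133.2°; wind correction +12.8° → command heading 146.0°, groundspeed 167.5 kt
Leg 3: desired track 131.1°; wind correction +13.0° → command heading 144.1°, groundspeed 169.0 kt
Leg 4: desired track 58.1°; wind correction +8.8° → command heading 66.9°, groundspeed 225.2 kt
Leg 5: desired track 21.3°; wind correction +0.5° → command heading 21.8°, groundspeed 237.8 kt

Leg 1: heading=142.8°, groundspeed=170.0 kt
Leg 2: heading=146.0°, groundspeed=167.5 kt
Leg 3: heading=144.1°, groundspeed=169.0 kt
Leg 4: heading=66.9°, groundspeed=225.2 kt
Leg 5: heading=21.8°, groundspeed=237.8 kt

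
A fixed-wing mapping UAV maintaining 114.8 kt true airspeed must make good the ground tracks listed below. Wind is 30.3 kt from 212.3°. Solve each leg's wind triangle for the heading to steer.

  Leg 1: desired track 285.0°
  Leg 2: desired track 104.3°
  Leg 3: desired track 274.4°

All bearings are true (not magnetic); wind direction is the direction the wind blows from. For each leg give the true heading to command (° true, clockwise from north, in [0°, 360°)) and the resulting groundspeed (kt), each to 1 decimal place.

Leg 1: desired track 285.0°; wind correction -14.6° → command heading 270.4°, groundspeed 102.1 kt
Leg 2: desired track 104.3°; wind correction +14.5° → command heading 118.8°, groundspeed 120.5 kt
Leg 3: desired track 274.4°; wind correction -13.5° → command heading 260.9°, groundspeed 97.5 kt

Leg 1: heading=270.4°, groundspeed=102.1 kt
Leg 2: heading=118.8°, groundspeed=120.5 kt
Leg 3: heading=260.9°, groundspeed=97.5 kt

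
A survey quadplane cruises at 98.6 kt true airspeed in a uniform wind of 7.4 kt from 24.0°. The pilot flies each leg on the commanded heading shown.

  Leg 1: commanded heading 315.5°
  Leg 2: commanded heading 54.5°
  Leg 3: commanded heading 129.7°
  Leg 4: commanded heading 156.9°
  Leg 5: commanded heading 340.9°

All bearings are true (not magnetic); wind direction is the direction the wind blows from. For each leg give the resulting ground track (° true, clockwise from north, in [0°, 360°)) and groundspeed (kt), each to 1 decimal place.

Leg 1: track=311.4°, groundspeed=96.1 kt
Leg 2: track=56.8°, groundspeed=92.3 kt
Leg 3: track=133.8°, groundspeed=100.9 kt
Leg 4: track=159.9°, groundspeed=103.8 kt
Leg 5: track=337.8°, groundspeed=93.3 kt

Leg 1: heading 315.5°; drift -4.1° → track 311.4°, groundspeed 96.1 kt
Leg 2: heading 54.5°; drift +2.3° → track 56.8°, groundspeed 92.3 kt
Leg 3: heading 129.7°; drift +4.1° → track 133.8°, groundspeed 100.9 kt
Leg 4: heading 156.9°; drift +3.0° → track 159.9°, groundspeed 103.8 kt
Leg 5: heading 340.9°; drift -3.1° → track 337.8°, groundspeed 93.3 kt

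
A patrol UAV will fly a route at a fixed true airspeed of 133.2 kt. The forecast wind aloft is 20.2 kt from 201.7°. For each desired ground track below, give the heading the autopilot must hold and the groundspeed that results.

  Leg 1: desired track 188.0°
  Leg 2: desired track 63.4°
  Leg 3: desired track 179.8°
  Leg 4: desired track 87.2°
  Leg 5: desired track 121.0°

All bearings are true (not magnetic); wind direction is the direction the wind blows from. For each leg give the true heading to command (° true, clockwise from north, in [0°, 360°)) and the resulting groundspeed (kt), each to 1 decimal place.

Leg 1: heading=190.1°, groundspeed=113.5 kt
Leg 2: heading=69.2°, groundspeed=147.6 kt
Leg 3: heading=183.0°, groundspeed=114.2 kt
Leg 4: heading=95.1°, groundspeed=140.3 kt
Leg 5: heading=129.6°, groundspeed=128.4 kt

Leg 1: desired track 188.0°; wind correction +2.1° → command heading 190.1°, groundspeed 113.5 kt
Leg 2: desired track 63.4°; wind correction +5.8° → command heading 69.2°, groundspeed 147.6 kt
Leg 3: desired track 179.8°; wind correction +3.2° → command heading 183.0°, groundspeed 114.2 kt
Leg 4: desired track 87.2°; wind correction +7.9° → command heading 95.1°, groundspeed 140.3 kt
Leg 5: desired track 121.0°; wind correction +8.6° → command heading 129.6°, groundspeed 128.4 kt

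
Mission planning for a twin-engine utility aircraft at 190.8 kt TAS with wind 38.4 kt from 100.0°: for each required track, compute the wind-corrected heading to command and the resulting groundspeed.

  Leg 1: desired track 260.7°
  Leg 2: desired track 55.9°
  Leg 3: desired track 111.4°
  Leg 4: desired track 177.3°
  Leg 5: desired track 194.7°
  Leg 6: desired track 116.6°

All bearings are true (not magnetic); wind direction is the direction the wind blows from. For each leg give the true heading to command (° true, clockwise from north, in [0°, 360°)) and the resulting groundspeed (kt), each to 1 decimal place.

Leg 1: desired track 260.7°; wind correction -3.8° → command heading 256.9°, groundspeed 226.6 kt
Leg 2: desired track 55.9°; wind correction +8.1° → command heading 64.0°, groundspeed 161.3 kt
Leg 3: desired track 111.4°; wind correction -2.3° → command heading 109.1°, groundspeed 153.0 kt
Leg 4: desired track 177.3°; wind correction -11.3° → command heading 166.0°, groundspeed 178.6 kt
Leg 5: desired track 194.7°; wind correction -11.6° → command heading 183.1°, groundspeed 190.1 kt
Leg 6: desired track 116.6°; wind correction -3.3° → command heading 113.3°, groundspeed 153.7 kt

Leg 1: heading=256.9°, groundspeed=226.6 kt
Leg 2: heading=64.0°, groundspeed=161.3 kt
Leg 3: heading=109.1°, groundspeed=153.0 kt
Leg 4: heading=166.0°, groundspeed=178.6 kt
Leg 5: heading=183.1°, groundspeed=190.1 kt
Leg 6: heading=113.3°, groundspeed=153.7 kt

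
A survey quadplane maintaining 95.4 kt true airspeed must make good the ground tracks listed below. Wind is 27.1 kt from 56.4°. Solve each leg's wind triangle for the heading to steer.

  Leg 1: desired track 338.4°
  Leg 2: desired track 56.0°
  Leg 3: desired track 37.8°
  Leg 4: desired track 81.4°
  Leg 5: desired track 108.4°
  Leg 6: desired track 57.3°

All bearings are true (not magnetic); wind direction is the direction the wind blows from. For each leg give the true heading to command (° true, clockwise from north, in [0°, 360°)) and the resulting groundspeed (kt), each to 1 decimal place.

Leg 1: desired track 338.4°; wind correction +16.1° → command heading 354.5°, groundspeed 86.0 kt
Leg 2: desired track 56.0°; wind correction +0.1° → command heading 56.1°, groundspeed 68.3 kt
Leg 3: desired track 37.8°; wind correction +5.2° → command heading 43.0°, groundspeed 69.3 kt
Leg 4: desired track 81.4°; wind correction -6.9° → command heading 74.5°, groundspeed 70.1 kt
Leg 5: desired track 108.4°; wind correction -12.9° → command heading 95.5°, groundspeed 76.3 kt
Leg 6: desired track 57.3°; wind correction -0.3° → command heading 57.0°, groundspeed 68.3 kt

Leg 1: heading=354.5°, groundspeed=86.0 kt
Leg 2: heading=56.1°, groundspeed=68.3 kt
Leg 3: heading=43.0°, groundspeed=69.3 kt
Leg 4: heading=74.5°, groundspeed=70.1 kt
Leg 5: heading=95.5°, groundspeed=76.3 kt
Leg 6: heading=57.0°, groundspeed=68.3 kt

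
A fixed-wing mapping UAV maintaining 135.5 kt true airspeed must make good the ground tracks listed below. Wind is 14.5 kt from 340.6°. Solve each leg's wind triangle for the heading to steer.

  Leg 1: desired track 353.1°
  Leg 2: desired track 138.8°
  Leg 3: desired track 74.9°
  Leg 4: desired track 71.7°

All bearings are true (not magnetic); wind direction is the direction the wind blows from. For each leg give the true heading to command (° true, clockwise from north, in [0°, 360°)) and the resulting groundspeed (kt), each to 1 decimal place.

Leg 1: desired track 353.1°; wind correction -1.3° → command heading 351.8°, groundspeed 121.3 kt
Leg 2: desired track 138.8°; wind correction -2.3° → command heading 136.5°, groundspeed 148.9 kt
Leg 3: desired track 74.9°; wind correction -6.1° → command heading 68.8°, groundspeed 135.8 kt
Leg 4: desired track 71.7°; wind correction -6.1° → command heading 65.6°, groundspeed 135.0 kt

Leg 1: heading=351.8°, groundspeed=121.3 kt
Leg 2: heading=136.5°, groundspeed=148.9 kt
Leg 3: heading=68.8°, groundspeed=135.8 kt
Leg 4: heading=65.6°, groundspeed=135.0 kt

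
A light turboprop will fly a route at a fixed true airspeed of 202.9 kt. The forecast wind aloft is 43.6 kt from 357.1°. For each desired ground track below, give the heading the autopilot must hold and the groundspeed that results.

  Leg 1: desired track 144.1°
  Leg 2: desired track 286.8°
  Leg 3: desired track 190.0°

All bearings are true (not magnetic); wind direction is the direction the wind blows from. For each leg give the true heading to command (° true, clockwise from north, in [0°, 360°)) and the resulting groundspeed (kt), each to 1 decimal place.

Leg 1: heading=137.4°, groundspeed=238.1 kt
Leg 2: heading=298.5°, groundspeed=184.0 kt
Leg 3: heading=192.7°, groundspeed=245.2 kt

Leg 1: desired track 144.1°; wind correction -6.7° → command heading 137.4°, groundspeed 238.1 kt
Leg 2: desired track 286.8°; wind correction +11.7° → command heading 298.5°, groundspeed 184.0 kt
Leg 3: desired track 190.0°; wind correction +2.7° → command heading 192.7°, groundspeed 245.2 kt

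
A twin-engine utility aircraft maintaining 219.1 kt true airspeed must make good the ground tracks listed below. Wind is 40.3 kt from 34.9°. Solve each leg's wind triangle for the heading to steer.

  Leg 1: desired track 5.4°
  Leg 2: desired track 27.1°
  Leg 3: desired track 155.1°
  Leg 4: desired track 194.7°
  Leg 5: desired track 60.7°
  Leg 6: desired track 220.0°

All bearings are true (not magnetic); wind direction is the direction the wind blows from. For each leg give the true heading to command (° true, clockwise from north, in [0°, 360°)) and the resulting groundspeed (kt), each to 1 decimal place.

Leg 1: heading=10.6°, groundspeed=183.1 kt
Leg 2: heading=28.5°, groundspeed=179.1 kt
Leg 3: heading=146.0°, groundspeed=236.6 kt
Leg 4: heading=191.1°, groundspeed=256.5 kt
Leg 5: heading=56.1°, groundspeed=182.1 kt
Leg 6: heading=220.9°, groundspeed=259.2 kt

Leg 1: desired track 5.4°; wind correction +5.2° → command heading 10.6°, groundspeed 183.1 kt
Leg 2: desired track 27.1°; wind correction +1.4° → command heading 28.5°, groundspeed 179.1 kt
Leg 3: desired track 155.1°; wind correction -9.1° → command heading 146.0°, groundspeed 236.6 kt
Leg 4: desired track 194.7°; wind correction -3.6° → command heading 191.1°, groundspeed 256.5 kt
Leg 5: desired track 60.7°; wind correction -4.6° → command heading 56.1°, groundspeed 182.1 kt
Leg 6: desired track 220.0°; wind correction +0.9° → command heading 220.9°, groundspeed 259.2 kt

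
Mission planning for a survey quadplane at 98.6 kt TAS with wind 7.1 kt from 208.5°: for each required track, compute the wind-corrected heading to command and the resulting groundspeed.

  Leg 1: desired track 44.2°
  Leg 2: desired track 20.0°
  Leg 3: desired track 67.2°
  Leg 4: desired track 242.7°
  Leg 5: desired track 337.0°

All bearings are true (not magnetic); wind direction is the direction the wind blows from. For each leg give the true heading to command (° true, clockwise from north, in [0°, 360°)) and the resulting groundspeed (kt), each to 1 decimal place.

Leg 1: heading=45.3°, groundspeed=105.4 kt
Leg 2: heading=19.4°, groundspeed=105.6 kt
Leg 3: heading=69.8°, groundspeed=104.0 kt
Leg 4: heading=240.4°, groundspeed=92.6 kt
Leg 5: heading=333.8°, groundspeed=102.9 kt

Leg 1: desired track 44.2°; wind correction +1.1° → command heading 45.3°, groundspeed 105.4 kt
Leg 2: desired track 20.0°; wind correction -0.6° → command heading 19.4°, groundspeed 105.6 kt
Leg 3: desired track 67.2°; wind correction +2.6° → command heading 69.8°, groundspeed 104.0 kt
Leg 4: desired track 242.7°; wind correction -2.3° → command heading 240.4°, groundspeed 92.6 kt
Leg 5: desired track 337.0°; wind correction -3.2° → command heading 333.8°, groundspeed 102.9 kt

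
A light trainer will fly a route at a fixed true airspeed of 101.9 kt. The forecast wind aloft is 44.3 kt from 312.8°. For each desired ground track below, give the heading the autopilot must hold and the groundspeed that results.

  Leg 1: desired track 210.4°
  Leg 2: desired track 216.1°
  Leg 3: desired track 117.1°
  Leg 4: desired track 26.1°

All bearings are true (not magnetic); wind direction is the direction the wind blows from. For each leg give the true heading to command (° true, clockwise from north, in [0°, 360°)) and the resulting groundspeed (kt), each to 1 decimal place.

Leg 1: heading=235.5°, groundspeed=101.8 kt
Leg 2: heading=241.7°, groundspeed=97.1 kt
Leg 3: heading=110.3°, groundspeed=143.8 kt
Leg 4: heading=1.5°, groundspeed=79.9 kt

Leg 1: desired track 210.4°; wind correction +25.1° → command heading 235.5°, groundspeed 101.8 kt
Leg 2: desired track 216.1°; wind correction +25.6° → command heading 241.7°, groundspeed 97.1 kt
Leg 3: desired track 117.1°; wind correction -6.8° → command heading 110.3°, groundspeed 143.8 kt
Leg 4: desired track 26.1°; wind correction -24.6° → command heading 1.5°, groundspeed 79.9 kt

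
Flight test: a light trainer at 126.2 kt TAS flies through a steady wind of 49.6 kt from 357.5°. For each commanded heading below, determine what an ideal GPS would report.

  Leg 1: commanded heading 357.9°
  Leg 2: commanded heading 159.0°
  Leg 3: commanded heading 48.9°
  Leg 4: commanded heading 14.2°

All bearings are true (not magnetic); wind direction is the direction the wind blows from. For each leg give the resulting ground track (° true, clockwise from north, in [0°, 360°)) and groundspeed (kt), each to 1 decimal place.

Leg 1: heading 357.9°; drift +0.3° → track 358.2°, groundspeed 76.6 kt
Leg 2: heading 159.0°; drift +5.2° → track 164.2°, groundspeed 174.0 kt
Leg 3: heading 48.9°; drift +22.1° → track 71.0°, groundspeed 102.8 kt
Leg 4: heading 14.2°; drift +10.3° → track 24.5°, groundspeed 80.0 kt

Leg 1: track=358.2°, groundspeed=76.6 kt
Leg 2: track=164.2°, groundspeed=174.0 kt
Leg 3: track=71.0°, groundspeed=102.8 kt
Leg 4: track=24.5°, groundspeed=80.0 kt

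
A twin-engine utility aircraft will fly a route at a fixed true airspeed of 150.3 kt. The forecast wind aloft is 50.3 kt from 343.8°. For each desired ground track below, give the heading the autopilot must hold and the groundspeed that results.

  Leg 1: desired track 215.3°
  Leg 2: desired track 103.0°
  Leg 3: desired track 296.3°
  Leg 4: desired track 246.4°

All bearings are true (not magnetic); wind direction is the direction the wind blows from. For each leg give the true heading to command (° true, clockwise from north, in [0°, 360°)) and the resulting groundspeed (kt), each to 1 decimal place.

Leg 1: heading=230.5°, groundspeed=176.4 kt
Leg 2: heading=86.0°, groundspeed=168.3 kt
Leg 3: heading=310.6°, groundspeed=111.7 kt
Leg 4: heading=265.8°, groundspeed=148.3 kt

Leg 1: desired track 215.3°; wind correction +15.2° → command heading 230.5°, groundspeed 176.4 kt
Leg 2: desired track 103.0°; wind correction -17.0° → command heading 86.0°, groundspeed 168.3 kt
Leg 3: desired track 296.3°; wind correction +14.3° → command heading 310.6°, groundspeed 111.7 kt
Leg 4: desired track 246.4°; wind correction +19.4° → command heading 265.8°, groundspeed 148.3 kt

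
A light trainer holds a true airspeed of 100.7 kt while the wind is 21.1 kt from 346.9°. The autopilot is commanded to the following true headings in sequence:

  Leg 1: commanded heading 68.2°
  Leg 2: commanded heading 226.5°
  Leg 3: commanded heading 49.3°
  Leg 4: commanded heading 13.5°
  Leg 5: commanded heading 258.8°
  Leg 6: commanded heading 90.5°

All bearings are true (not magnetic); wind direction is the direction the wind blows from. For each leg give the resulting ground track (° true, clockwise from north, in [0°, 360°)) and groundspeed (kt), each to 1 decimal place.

Leg 1: heading 68.2°; drift +12.1° → track 80.3°, groundspeed 99.7 kt
Leg 2: heading 226.5°; drift -9.3° → track 217.2°, groundspeed 112.9 kt
Leg 3: heading 49.3°; drift +11.6° → track 60.9°, groundspeed 92.8 kt
Leg 4: heading 13.5°; drift +6.6° → track 20.1°, groundspeed 82.4 kt
Leg 5: heading 258.8°; drift -11.9° → track 246.9°, groundspeed 102.2 kt
Leg 6: heading 90.5°; drift +11.0° → track 101.5°, groundspeed 107.6 kt

Leg 1: track=80.3°, groundspeed=99.7 kt
Leg 2: track=217.2°, groundspeed=112.9 kt
Leg 3: track=60.9°, groundspeed=92.8 kt
Leg 4: track=20.1°, groundspeed=82.4 kt
Leg 5: track=246.9°, groundspeed=102.2 kt
Leg 6: track=101.5°, groundspeed=107.6 kt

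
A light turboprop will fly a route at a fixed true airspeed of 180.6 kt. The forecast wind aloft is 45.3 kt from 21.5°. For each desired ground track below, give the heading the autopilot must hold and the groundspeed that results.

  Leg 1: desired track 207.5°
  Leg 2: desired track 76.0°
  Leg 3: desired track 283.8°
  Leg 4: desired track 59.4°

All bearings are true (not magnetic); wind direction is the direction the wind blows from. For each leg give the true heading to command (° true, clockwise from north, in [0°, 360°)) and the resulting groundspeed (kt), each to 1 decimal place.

Leg 1: desired track 207.5°; wind correction +1.5° → command heading 209.0°, groundspeed 225.6 kt
Leg 2: desired track 76.0°; wind correction -11.8° → command heading 64.2°, groundspeed 150.5 kt
Leg 3: desired track 283.8°; wind correction +14.4° → command heading 298.2°, groundspeed 181.0 kt
Leg 4: desired track 59.4°; wind correction -8.9° → command heading 50.5°, groundspeed 142.7 kt

Leg 1: heading=209.0°, groundspeed=225.6 kt
Leg 2: heading=64.2°, groundspeed=150.5 kt
Leg 3: heading=298.2°, groundspeed=181.0 kt
Leg 4: heading=50.5°, groundspeed=142.7 kt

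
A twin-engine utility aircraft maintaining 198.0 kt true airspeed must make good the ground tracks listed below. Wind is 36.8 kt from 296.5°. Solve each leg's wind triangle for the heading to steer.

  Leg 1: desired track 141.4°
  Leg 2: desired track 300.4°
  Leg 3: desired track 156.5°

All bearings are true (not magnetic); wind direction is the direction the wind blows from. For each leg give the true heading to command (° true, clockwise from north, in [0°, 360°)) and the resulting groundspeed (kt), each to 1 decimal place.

Leg 1: heading=145.9°, groundspeed=230.8 kt
Leg 2: heading=299.7°, groundspeed=161.3 kt
Leg 3: heading=163.4°, groundspeed=224.8 kt

Leg 1: desired track 141.4°; wind correction +4.5° → command heading 145.9°, groundspeed 230.8 kt
Leg 2: desired track 300.4°; wind correction -0.7° → command heading 299.7°, groundspeed 161.3 kt
Leg 3: desired track 156.5°; wind correction +6.9° → command heading 163.4°, groundspeed 224.8 kt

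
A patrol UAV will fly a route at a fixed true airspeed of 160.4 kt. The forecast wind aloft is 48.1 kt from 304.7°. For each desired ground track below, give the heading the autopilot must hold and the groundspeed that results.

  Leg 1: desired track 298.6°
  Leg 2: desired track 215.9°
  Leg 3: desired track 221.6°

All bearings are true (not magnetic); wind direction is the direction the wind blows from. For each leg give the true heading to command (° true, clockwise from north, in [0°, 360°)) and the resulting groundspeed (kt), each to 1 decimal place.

Leg 1: heading=300.4°, groundspeed=112.5 kt
Leg 2: heading=233.3°, groundspeed=152.0 kt
Leg 3: heading=238.9°, groundspeed=147.3 kt

Leg 1: desired track 298.6°; wind correction +1.8° → command heading 300.4°, groundspeed 112.5 kt
Leg 2: desired track 215.9°; wind correction +17.4° → command heading 233.3°, groundspeed 152.0 kt
Leg 3: desired track 221.6°; wind correction +17.3° → command heading 238.9°, groundspeed 147.3 kt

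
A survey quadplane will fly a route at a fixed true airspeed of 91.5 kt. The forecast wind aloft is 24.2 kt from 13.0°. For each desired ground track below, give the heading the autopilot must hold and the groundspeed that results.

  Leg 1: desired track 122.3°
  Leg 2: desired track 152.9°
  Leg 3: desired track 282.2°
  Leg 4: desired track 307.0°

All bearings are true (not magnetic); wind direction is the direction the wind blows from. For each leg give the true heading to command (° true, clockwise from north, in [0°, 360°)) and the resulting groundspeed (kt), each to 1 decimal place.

Leg 1: desired track 122.3°; wind correction -14.5° → command heading 107.8°, groundspeed 96.6 kt
Leg 2: desired track 152.9°; wind correction -9.8° → command heading 143.1°, groundspeed 108.7 kt
Leg 3: desired track 282.2°; wind correction +15.3° → command heading 297.5°, groundspeed 88.6 kt
Leg 4: desired track 307.0°; wind correction +14.0° → command heading 321.0°, groundspeed 78.9 kt

Leg 1: heading=107.8°, groundspeed=96.6 kt
Leg 2: heading=143.1°, groundspeed=108.7 kt
Leg 3: heading=297.5°, groundspeed=88.6 kt
Leg 4: heading=321.0°, groundspeed=78.9 kt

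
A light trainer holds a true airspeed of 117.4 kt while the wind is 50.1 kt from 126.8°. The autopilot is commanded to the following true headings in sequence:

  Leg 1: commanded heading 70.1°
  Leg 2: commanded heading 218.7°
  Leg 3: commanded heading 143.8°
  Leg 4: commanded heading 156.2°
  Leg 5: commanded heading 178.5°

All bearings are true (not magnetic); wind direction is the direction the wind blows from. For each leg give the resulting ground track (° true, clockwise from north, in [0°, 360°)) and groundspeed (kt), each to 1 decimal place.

Leg 1: heading 70.1°; drift -25.0° → track 45.1°, groundspeed 99.2 kt
Leg 2: heading 218.7°; drift +22.8° → track 241.5°, groundspeed 129.2 kt
Leg 3: heading 143.8°; drift +11.9° → track 155.7°, groundspeed 71.0 kt
Leg 4: heading 156.2°; drift +18.4° → track 174.6°, groundspeed 77.7 kt
Leg 5: heading 178.5°; drift +24.5° → track 203.0°, groundspeed 94.9 kt

Leg 1: track=45.1°, groundspeed=99.2 kt
Leg 2: track=241.5°, groundspeed=129.2 kt
Leg 3: track=155.7°, groundspeed=71.0 kt
Leg 4: track=174.6°, groundspeed=77.7 kt
Leg 5: track=203.0°, groundspeed=94.9 kt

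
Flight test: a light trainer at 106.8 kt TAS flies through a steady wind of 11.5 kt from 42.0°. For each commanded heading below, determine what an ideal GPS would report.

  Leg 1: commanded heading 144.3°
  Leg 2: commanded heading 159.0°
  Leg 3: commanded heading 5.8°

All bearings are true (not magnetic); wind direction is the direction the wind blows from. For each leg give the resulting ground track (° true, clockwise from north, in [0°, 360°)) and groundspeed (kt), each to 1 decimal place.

Leg 1: heading 144.3°; drift +5.9° → track 150.2°, groundspeed 109.8 kt
Leg 2: heading 159.0°; drift +5.2° → track 164.2°, groundspeed 112.5 kt
Leg 3: heading 5.8°; drift -4.0° → track 1.8°, groundspeed 97.8 kt

Leg 1: track=150.2°, groundspeed=109.8 kt
Leg 2: track=164.2°, groundspeed=112.5 kt
Leg 3: track=1.8°, groundspeed=97.8 kt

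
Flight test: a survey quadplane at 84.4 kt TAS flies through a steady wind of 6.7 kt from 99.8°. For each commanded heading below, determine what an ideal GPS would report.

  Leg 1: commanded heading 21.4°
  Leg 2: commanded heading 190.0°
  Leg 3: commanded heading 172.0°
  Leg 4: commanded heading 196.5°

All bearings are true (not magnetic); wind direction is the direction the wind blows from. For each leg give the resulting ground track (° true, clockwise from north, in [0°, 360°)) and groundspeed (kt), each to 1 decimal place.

Leg 1: heading 21.4°; drift -4.5° → track 16.9°, groundspeed 83.3 kt
Leg 2: heading 190.0°; drift +4.5° → track 194.5°, groundspeed 84.7 kt
Leg 3: heading 172.0°; drift +4.4° → track 176.4°, groundspeed 82.6 kt
Leg 4: heading 196.5°; drift +4.5° → track 201.0°, groundspeed 85.4 kt

Leg 1: track=16.9°, groundspeed=83.3 kt
Leg 2: track=194.5°, groundspeed=84.7 kt
Leg 3: track=176.4°, groundspeed=82.6 kt
Leg 4: track=201.0°, groundspeed=85.4 kt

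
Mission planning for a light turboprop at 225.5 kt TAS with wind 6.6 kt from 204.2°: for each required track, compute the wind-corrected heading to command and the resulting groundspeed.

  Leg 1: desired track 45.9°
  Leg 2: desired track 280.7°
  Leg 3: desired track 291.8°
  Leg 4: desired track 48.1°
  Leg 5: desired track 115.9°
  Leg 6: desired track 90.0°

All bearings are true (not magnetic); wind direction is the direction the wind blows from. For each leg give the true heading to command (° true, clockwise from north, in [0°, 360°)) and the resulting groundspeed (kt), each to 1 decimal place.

Leg 1: heading=46.5°, groundspeed=231.6 kt
Leg 2: heading=279.1°, groundspeed=223.9 kt
Leg 3: heading=290.1°, groundspeed=225.1 kt
Leg 4: heading=48.8°, groundspeed=231.5 kt
Leg 5: heading=117.6°, groundspeed=225.2 kt
Leg 6: heading=91.5°, groundspeed=228.1 kt

Leg 1: desired track 45.9°; wind correction +0.6° → command heading 46.5°, groundspeed 231.6 kt
Leg 2: desired track 280.7°; wind correction -1.6° → command heading 279.1°, groundspeed 223.9 kt
Leg 3: desired track 291.8°; wind correction -1.7° → command heading 290.1°, groundspeed 225.1 kt
Leg 4: desired track 48.1°; wind correction +0.7° → command heading 48.8°, groundspeed 231.5 kt
Leg 5: desired track 115.9°; wind correction +1.7° → command heading 117.6°, groundspeed 225.2 kt
Leg 6: desired track 90.0°; wind correction +1.5° → command heading 91.5°, groundspeed 228.1 kt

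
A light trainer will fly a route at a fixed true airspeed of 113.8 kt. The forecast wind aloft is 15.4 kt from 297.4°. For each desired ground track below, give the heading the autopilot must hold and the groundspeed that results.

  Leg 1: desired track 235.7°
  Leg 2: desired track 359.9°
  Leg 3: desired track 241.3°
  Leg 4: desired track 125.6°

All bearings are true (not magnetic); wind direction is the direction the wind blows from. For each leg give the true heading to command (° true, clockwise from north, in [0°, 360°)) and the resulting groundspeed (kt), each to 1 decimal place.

Leg 1: heading=242.5°, groundspeed=105.7 kt
Leg 2: heading=353.0°, groundspeed=105.9 kt
Leg 3: heading=247.7°, groundspeed=104.5 kt
Leg 4: heading=126.7°, groundspeed=129.0 kt

Leg 1: desired track 235.7°; wind correction +6.8° → command heading 242.5°, groundspeed 105.7 kt
Leg 2: desired track 359.9°; wind correction -6.9° → command heading 353.0°, groundspeed 105.9 kt
Leg 3: desired track 241.3°; wind correction +6.4° → command heading 247.7°, groundspeed 104.5 kt
Leg 4: desired track 125.6°; wind correction +1.1° → command heading 126.7°, groundspeed 129.0 kt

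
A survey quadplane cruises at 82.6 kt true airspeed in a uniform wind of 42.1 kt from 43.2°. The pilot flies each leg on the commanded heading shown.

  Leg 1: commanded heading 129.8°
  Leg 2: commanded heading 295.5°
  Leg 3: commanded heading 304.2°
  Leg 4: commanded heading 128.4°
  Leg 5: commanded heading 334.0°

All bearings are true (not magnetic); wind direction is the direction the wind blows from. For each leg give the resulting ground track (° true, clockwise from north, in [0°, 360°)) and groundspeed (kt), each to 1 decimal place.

Leg 1: track=157.5°, groundspeed=90.5 kt
Leg 2: track=272.7°, groundspeed=103.5 kt
Leg 3: track=279.2°, groundspeed=98.4 kt
Leg 4: track=156.3°, groundspeed=89.5 kt
Leg 5: track=303.8°, groundspeed=78.3 kt

Leg 1: heading 129.8°; drift +27.7° → track 157.5°, groundspeed 90.5 kt
Leg 2: heading 295.5°; drift -22.8° → track 272.7°, groundspeed 103.5 kt
Leg 3: heading 304.2°; drift -25.0° → track 279.2°, groundspeed 98.4 kt
Leg 4: heading 128.4°; drift +27.9° → track 156.3°, groundspeed 89.5 kt
Leg 5: heading 334.0°; drift -30.2° → track 303.8°, groundspeed 78.3 kt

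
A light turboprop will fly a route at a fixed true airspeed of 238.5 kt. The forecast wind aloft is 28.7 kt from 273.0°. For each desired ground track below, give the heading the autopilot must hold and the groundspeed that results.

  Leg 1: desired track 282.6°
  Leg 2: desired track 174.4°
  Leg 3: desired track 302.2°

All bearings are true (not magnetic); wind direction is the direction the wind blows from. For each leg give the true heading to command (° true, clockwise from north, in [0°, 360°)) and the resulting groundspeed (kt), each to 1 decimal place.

Leg 1: heading=281.5°, groundspeed=210.2 kt
Leg 2: heading=181.2°, groundspeed=241.1 kt
Leg 3: heading=298.8°, groundspeed=213.0 kt

Leg 1: desired track 282.6°; wind correction -1.1° → command heading 281.5°, groundspeed 210.2 kt
Leg 2: desired track 174.4°; wind correction +6.8° → command heading 181.2°, groundspeed 241.1 kt
Leg 3: desired track 302.2°; wind correction -3.4° → command heading 298.8°, groundspeed 213.0 kt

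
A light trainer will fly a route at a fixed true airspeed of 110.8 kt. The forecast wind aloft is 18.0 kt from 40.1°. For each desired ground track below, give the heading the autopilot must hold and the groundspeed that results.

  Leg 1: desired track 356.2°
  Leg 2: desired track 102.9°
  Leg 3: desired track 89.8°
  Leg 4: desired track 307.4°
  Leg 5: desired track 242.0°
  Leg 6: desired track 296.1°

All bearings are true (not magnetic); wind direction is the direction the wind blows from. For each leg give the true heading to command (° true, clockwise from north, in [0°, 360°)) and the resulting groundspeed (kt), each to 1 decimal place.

Leg 1: heading=2.7°, groundspeed=97.1 kt
Leg 2: heading=94.6°, groundspeed=101.4 kt
Leg 3: heading=82.7°, groundspeed=98.3 kt
Leg 4: heading=316.7°, groundspeed=110.2 kt
Leg 5: heading=245.5°, groundspeed=127.3 kt
Leg 6: heading=305.2°, groundspeed=113.8 kt

Leg 1: desired track 356.2°; wind correction +6.5° → command heading 2.7°, groundspeed 97.1 kt
Leg 2: desired track 102.9°; wind correction -8.3° → command heading 94.6°, groundspeed 101.4 kt
Leg 3: desired track 89.8°; wind correction -7.1° → command heading 82.7°, groundspeed 98.3 kt
Leg 4: desired track 307.4°; wind correction +9.3° → command heading 316.7°, groundspeed 110.2 kt
Leg 5: desired track 242.0°; wind correction +3.5° → command heading 245.5°, groundspeed 127.3 kt
Leg 6: desired track 296.1°; wind correction +9.1° → command heading 305.2°, groundspeed 113.8 kt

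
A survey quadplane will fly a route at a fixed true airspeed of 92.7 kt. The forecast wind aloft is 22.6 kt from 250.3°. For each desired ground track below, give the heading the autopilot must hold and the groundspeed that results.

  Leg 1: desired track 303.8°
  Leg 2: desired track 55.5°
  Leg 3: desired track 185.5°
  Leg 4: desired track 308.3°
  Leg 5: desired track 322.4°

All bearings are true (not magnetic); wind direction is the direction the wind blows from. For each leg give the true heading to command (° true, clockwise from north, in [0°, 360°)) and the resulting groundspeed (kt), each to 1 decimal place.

Leg 1: desired track 303.8°; wind correction -11.3° → command heading 292.5°, groundspeed 77.5 kt
Leg 2: desired track 55.5°; wind correction -3.6° → command heading 51.9°, groundspeed 114.4 kt
Leg 3: desired track 185.5°; wind correction +12.7° → command heading 198.2°, groundspeed 80.8 kt
Leg 4: desired track 308.3°; wind correction -11.9° → command heading 296.4°, groundspeed 78.7 kt
Leg 5: desired track 322.4°; wind correction -13.4° → command heading 309.0°, groundspeed 83.2 kt

Leg 1: heading=292.5°, groundspeed=77.5 kt
Leg 2: heading=51.9°, groundspeed=114.4 kt
Leg 3: heading=198.2°, groundspeed=80.8 kt
Leg 4: heading=296.4°, groundspeed=78.7 kt
Leg 5: heading=309.0°, groundspeed=83.2 kt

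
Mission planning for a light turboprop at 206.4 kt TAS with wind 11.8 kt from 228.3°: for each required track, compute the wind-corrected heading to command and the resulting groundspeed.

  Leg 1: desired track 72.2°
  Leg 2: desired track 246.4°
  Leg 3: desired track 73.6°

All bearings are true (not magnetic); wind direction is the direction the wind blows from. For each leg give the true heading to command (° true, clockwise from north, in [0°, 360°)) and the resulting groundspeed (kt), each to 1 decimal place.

Leg 1: heading=73.5°, groundspeed=217.1 kt
Leg 2: heading=245.4°, groundspeed=195.2 kt
Leg 3: heading=75.0°, groundspeed=217.0 kt

Leg 1: desired track 72.2°; wind correction +1.3° → command heading 73.5°, groundspeed 217.1 kt
Leg 2: desired track 246.4°; wind correction -1.0° → command heading 245.4°, groundspeed 195.2 kt
Leg 3: desired track 73.6°; wind correction +1.4° → command heading 75.0°, groundspeed 217.0 kt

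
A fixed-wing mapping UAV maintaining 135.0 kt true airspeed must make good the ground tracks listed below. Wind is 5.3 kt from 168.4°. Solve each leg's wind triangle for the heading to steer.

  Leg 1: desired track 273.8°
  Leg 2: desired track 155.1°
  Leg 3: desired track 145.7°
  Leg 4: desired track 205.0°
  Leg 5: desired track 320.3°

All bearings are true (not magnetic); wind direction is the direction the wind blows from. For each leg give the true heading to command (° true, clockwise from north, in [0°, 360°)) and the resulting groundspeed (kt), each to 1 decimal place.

Leg 1: heading=271.6°, groundspeed=136.3 kt
Leg 2: heading=155.6°, groundspeed=129.8 kt
Leg 3: heading=146.6°, groundspeed=130.1 kt
Leg 4: heading=203.7°, groundspeed=130.7 kt
Leg 5: heading=319.2°, groundspeed=139.7 kt

Leg 1: desired track 273.8°; wind correction -2.2° → command heading 271.6°, groundspeed 136.3 kt
Leg 2: desired track 155.1°; wind correction +0.5° → command heading 155.6°, groundspeed 129.8 kt
Leg 3: desired track 145.7°; wind correction +0.9° → command heading 146.6°, groundspeed 130.1 kt
Leg 4: desired track 205.0°; wind correction -1.3° → command heading 203.7°, groundspeed 130.7 kt
Leg 5: desired track 320.3°; wind correction -1.1° → command heading 319.2°, groundspeed 139.7 kt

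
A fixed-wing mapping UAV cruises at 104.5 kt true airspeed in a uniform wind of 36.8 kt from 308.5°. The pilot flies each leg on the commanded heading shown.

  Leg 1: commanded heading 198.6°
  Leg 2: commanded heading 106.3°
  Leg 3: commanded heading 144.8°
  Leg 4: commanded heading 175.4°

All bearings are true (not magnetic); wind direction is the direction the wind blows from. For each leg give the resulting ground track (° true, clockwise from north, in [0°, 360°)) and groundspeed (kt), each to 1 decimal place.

Leg 1: heading 198.6°; drift -16.5° → track 182.1°, groundspeed 122.0 kt
Leg 2: heading 106.3°; drift +5.7° → track 112.0°, groundspeed 139.3 kt
Leg 3: heading 144.8°; drift -4.2° → track 140.6°, groundspeed 140.2 kt
Leg 4: heading 175.4°; drift -11.7° → track 163.7°, groundspeed 132.4 kt

Leg 1: track=182.1°, groundspeed=122.0 kt
Leg 2: track=112.0°, groundspeed=139.3 kt
Leg 3: track=140.6°, groundspeed=140.2 kt
Leg 4: track=163.7°, groundspeed=132.4 kt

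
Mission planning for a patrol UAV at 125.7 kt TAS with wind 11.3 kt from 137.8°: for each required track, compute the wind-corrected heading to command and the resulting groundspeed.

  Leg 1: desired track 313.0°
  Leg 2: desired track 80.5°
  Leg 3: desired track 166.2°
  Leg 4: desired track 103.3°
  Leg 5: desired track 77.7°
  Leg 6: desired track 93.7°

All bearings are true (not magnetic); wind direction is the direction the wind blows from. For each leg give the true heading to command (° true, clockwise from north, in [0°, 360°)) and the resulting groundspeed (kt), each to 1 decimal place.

Leg 1: heading=312.6°, groundspeed=137.0 kt
Leg 2: heading=84.8°, groundspeed=119.2 kt
Leg 3: heading=163.7°, groundspeed=115.6 kt
Leg 4: heading=106.2°, groundspeed=116.2 kt
Leg 5: heading=82.2°, groundspeed=119.7 kt
Leg 6: heading=97.3°, groundspeed=117.3 kt

Leg 1: desired track 313.0°; wind correction -0.4° → command heading 312.6°, groundspeed 137.0 kt
Leg 2: desired track 80.5°; wind correction +4.3° → command heading 84.8°, groundspeed 119.2 kt
Leg 3: desired track 166.2°; wind correction -2.5° → command heading 163.7°, groundspeed 115.6 kt
Leg 4: desired track 103.3°; wind correction +2.9° → command heading 106.2°, groundspeed 116.2 kt
Leg 5: desired track 77.7°; wind correction +4.5° → command heading 82.2°, groundspeed 119.7 kt
Leg 6: desired track 93.7°; wind correction +3.6° → command heading 97.3°, groundspeed 117.3 kt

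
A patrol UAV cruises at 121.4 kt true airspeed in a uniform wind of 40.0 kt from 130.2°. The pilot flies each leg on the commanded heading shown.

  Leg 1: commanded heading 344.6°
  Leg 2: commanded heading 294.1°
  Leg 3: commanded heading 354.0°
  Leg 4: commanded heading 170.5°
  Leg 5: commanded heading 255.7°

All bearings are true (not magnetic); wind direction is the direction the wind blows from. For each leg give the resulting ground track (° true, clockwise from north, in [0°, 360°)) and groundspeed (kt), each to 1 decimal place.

Leg 1: heading 344.6°; drift -8.3° → track 336.3°, groundspeed 156.0 kt
Leg 2: heading 294.1°; drift +4.0° → track 298.1°, groundspeed 160.2 kt
Leg 3: heading 354.0°; drift -10.4° → track 343.6°, groundspeed 152.8 kt
Leg 4: heading 170.5°; drift +15.9° → track 186.4°, groundspeed 94.5 kt
Leg 5: heading 255.7°; drift +12.7° → track 268.4°, groundspeed 148.2 kt

Leg 1: track=336.3°, groundspeed=156.0 kt
Leg 2: track=298.1°, groundspeed=160.2 kt
Leg 3: track=343.6°, groundspeed=152.8 kt
Leg 4: track=186.4°, groundspeed=94.5 kt
Leg 5: track=268.4°, groundspeed=148.2 kt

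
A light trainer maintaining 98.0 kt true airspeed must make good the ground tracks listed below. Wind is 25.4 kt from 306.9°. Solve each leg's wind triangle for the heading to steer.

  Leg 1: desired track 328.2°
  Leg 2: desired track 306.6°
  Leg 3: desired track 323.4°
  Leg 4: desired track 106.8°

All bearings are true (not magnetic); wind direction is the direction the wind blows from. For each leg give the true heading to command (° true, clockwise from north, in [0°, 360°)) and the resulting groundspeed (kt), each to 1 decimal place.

Leg 1: heading=322.8°, groundspeed=73.9 kt
Leg 2: heading=306.7°, groundspeed=72.6 kt
Leg 3: heading=319.2°, groundspeed=73.4 kt
Leg 4: heading=101.7°, groundspeed=121.5 kt

Leg 1: desired track 328.2°; wind correction -5.4° → command heading 322.8°, groundspeed 73.9 kt
Leg 2: desired track 306.6°; wind correction +0.1° → command heading 306.7°, groundspeed 72.6 kt
Leg 3: desired track 323.4°; wind correction -4.2° → command heading 319.2°, groundspeed 73.4 kt
Leg 4: desired track 106.8°; wind correction -5.1° → command heading 101.7°, groundspeed 121.5 kt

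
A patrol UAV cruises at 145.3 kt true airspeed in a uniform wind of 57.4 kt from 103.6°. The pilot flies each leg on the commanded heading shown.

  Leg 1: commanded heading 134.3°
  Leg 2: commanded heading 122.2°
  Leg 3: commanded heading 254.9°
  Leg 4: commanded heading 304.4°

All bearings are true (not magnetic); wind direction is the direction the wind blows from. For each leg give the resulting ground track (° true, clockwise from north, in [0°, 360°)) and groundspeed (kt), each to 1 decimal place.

Leg 1: heading 134.3°; drift +17.0° → track 151.3°, groundspeed 100.3 kt
Leg 2: heading 122.2°; drift +11.4° → track 133.6°, groundspeed 92.7 kt
Leg 3: heading 254.9°; drift +8.0° → track 262.9°, groundspeed 197.6 kt
Leg 4: heading 304.4°; drift -5.8° → track 298.6°, groundspeed 200.0 kt

Leg 1: track=151.3°, groundspeed=100.3 kt
Leg 2: track=133.6°, groundspeed=92.7 kt
Leg 3: track=262.9°, groundspeed=197.6 kt
Leg 4: track=298.6°, groundspeed=200.0 kt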